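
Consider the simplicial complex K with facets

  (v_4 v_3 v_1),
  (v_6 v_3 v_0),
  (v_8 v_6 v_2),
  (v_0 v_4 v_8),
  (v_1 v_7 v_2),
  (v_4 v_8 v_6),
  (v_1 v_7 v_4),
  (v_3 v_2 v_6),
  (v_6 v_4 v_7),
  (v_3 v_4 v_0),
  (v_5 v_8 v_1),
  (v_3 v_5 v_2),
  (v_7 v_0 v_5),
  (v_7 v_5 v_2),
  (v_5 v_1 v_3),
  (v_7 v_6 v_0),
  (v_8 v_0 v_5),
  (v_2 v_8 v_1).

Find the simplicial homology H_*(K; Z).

Fix the vertex order v_0 < v_1 < v_2 < v_3 < v_4 < v_5 < v_6 < v_7 < v_8 and write every simplex with vertices in increasing order. Then dim K = 2 and the simplices of K are:

  0-simplices (9): [v_0], [v_1], [v_2], [v_3], [v_4], [v_5], [v_6], [v_7], [v_8]
  1-simplices (27): (27 of them)
  2-simplices (18): (18 of them)

Hence C_0 ≅ Z^9, C_1 ≅ Z^27, C_2 ≅ Z^18.

The boundary map ∂_1: C_1 → C_0 maps an edge to its endpoints' difference, ∂[p,q] = q − p.
This gives a 9×27 integer matrix of rank 8; reducing to Smith normal form yields diagonal entries (1,1,1,1,1,1,1,1).

The boundary map ∂_2: C_2 → C_1 acts by ∂[p,q,r] = [q,r] − [p,r] + [p,q]. For instance
  ∂[v_2,v_3,v_6] = [v_3,v_6] − [v_2,v_6] + [v_2,v_3],
  ∂[v_0,v_6,v_7] = [v_6,v_7] − [v_0,v_7] + [v_0,v_6].
The resulting 27×18 matrix has rank 18, and its Smith normal form has invariant factors (1,1,1,1,1,1,1,1,1,1,1,1,1,1,1,1,1,2).

Computing H_k = (kernel of ∂_k) / (image of ∂_{k+1}):

  H_0: rank C_0 − rank ∂_1 = 9 − 8 = 1, and the invariant factors of ∂_1 are all 1, so H_0 ≅ Z.
  H_1: rank ker ∂_1 − rank ∂_2 = (27 − 8) − 18 = 1, and ∂_2 has invariant factor 2 > 1, so H_1 ≅ Z × Z/2.
  H_2: rank ker ∂_2 − rank ∂_3 = (18 − 18) − 0 = 0, and there is no ∂_3, so H_2 ≅ 0.

As a check, the Euler characteristic is 9 − 27 + 18 = 0, which agrees with 1 − 1 + 0 = 0.

H_0 ≅ Z,  H_1 ≅ Z × Z/2,  H_2 = 0.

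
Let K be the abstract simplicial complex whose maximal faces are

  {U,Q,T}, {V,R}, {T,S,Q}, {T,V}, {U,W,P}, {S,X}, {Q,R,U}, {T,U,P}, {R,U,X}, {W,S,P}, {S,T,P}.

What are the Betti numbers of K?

b_0 = 1, b_1 = 2, b_2 = 0.

We work with the vertex ordering P < Q < R < S < T < U < V < W < X. The simplices of K, each written with vertices in increasing order, are:

  0-simplices (9): P, Q, R, S, T, U, V, W, X
  1-simplices (18): PS, PT, PU, PW, QR, QS, QT, QU, RU, RV, RX, ST, SW, SX, TU, TV, UW, UX
  2-simplices (8): PST, PSW, PTU, PUW, QRU, QST, QTU, RUX

Hence C_0 ≅ Z^9, C_1 ≅ Z^18, C_2 ≅ Z^8.

∂_1: C_1 → C_0 maps an edge to its endpoints' difference, ∂[p,q] = q − p.
The resulting 9×18 matrix has rank 8, and its Smith normal form has invariant factors (1,1,1,1,1,1,1,1).

Boundary ∂_2: C_2 → C_1 maps a triangle to the signed sum of its edges. For instance
  ∂RUX = UX − RX + RU,
  ∂PSW = SW − PW + PS.
The 18×8 boundary matrix has rank 8 and Smith normal form diag(1,1,1,1,1,1,1,1).

From H_k ≅ ker(∂_k) / im(∂_{k+1}) we obtain:

  H_0: rank C_0 − rank ∂_1 = 9 − 8 = 1, and the invariant factors of ∂_1 are all 1, so H_0 = Z.
  H_1: rank ker ∂_1 − rank ∂_2 = (18 − 8) − 8 = 2, and the invariant factors of ∂_2 are all 1, so H_1 = Z^2.
  H_2: rank ker ∂_2 − rank ∂_3 = (8 − 8) − 0 = 0, and there is no ∂_3, so H_2 = 0.

As a check, the Euler characteristic is 9 − 18 + 8 = -1, which agrees with 1 − 2 + 0 = -1.

Hence the Betti numbers are b_0 = 1, b_1 = 2, b_2 = 0.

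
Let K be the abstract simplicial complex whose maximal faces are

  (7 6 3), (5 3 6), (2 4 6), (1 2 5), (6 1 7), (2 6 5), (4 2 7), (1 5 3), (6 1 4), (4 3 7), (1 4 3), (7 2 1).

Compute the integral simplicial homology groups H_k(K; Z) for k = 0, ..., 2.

We work with the vertex ordering 1 < 2 < 3 < 4 < 5 < 6 < 7. The simplices of K, each written with vertices in increasing order, are:

  0-simplices (7): [1], [2], [3], [4], [5], [6], [7]
  1-simplices (18): [1,2], [1,3], [1,4], [1,5], [1,6], [1,7], [2,4], [2,5], [2,6], [2,7], [3,4], [3,5], [3,6], [3,7], [4,6], [4,7], [5,6], [6,7]
  2-simplices (12): [1,2,5], [1,2,7], [1,3,4], [1,3,5], [1,4,6], [1,6,7], [2,4,6], [2,4,7], [2,5,6], [3,4,7], [3,5,6], [3,6,7]

Hence C_0 ≅ Z^7, C_1 ≅ Z^18, C_2 ≅ Z^12.

Boundary ∂_1: C_1 → C_0 is given by ∂[p,q] = [q] − [p].
This gives a 7×18 integer matrix of rank 6; reducing to Smith normal form yields diagonal entries (1,1,1,1,1,1).

The boundary map ∂_2: C_2 → C_1 acts by ∂[p,q,r] = [q,r] − [p,r] + [p,q]. For instance
  ∂[2,4,7] = [4,7] − [2,7] + [2,4],
  ∂[1,2,7] = [2,7] − [1,7] + [1,2].
This gives a 18×12 integer matrix of rank 12; reducing to Smith normal form yields diagonal entries (1,1,1,1,1,1,1,1,1,1,1,2).

Computing H_k = (kernel of ∂_k) / (image of ∂_{k+1}):

  H_0: rank C_0 − rank ∂_1 = 7 − 6 = 1, and the invariant factors of ∂_1 are all 1, so H_0 = Z.
  H_1: rank ker ∂_1 − rank ∂_2 = (18 − 6) − 12 = 0, and ∂_2 has invariant factor 2 > 1, so H_1 = Z/2Z.
  H_2: rank ker ∂_2 − rank ∂_3 = (12 − 12) − 0 = 0, and there is no ∂_3, so H_2 = 0.

(K is a triangulation of the real projective plane RP^2.)

H_0 ≅ Z,  H_1 ≅ Z/2Z,  H_2 = 0.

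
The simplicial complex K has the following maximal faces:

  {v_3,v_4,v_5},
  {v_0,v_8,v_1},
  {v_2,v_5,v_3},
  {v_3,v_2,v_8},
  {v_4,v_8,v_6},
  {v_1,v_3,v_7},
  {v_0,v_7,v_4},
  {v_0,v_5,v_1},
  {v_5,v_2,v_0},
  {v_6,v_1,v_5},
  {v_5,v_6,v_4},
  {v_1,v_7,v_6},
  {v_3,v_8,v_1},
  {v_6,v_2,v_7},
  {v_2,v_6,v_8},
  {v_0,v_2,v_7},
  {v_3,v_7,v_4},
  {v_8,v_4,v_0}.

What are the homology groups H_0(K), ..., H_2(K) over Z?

Fix the vertex order v_0 < v_1 < v_2 < v_3 < v_4 < v_5 < v_6 < v_7 < v_8 and write every simplex with vertices in increasing order. Then dim K = 2 and the simplices of K are:

  0-simplices (9): [v_0], [v_1], [v_2], [v_3], [v_4], [v_5], [v_6], [v_7], [v_8]
  1-simplices (27): (27 of them)
  2-simplices (18): (18 of them)

so the chain groups are C_0 ≅ Z^9, C_1 ≅ Z^27, C_2 ≅ Z^18.

∂_1: C_1 → C_0 is given by ∂[p,q] = [q] − [p].
The 9×27 boundary matrix has rank 8 and Smith normal form diag(1,1,1,1,1,1,1,1).

Boundary ∂_2: C_2 → C_1 maps a triangle to the signed sum of its edges. For instance
  ∂[v_0,v_1,v_8] = [v_1,v_8] − [v_0,v_8] + [v_0,v_1],
  ∂[v_1,v_6,v_7] = [v_6,v_7] − [v_1,v_7] + [v_1,v_6].
This gives a 27×18 integer matrix of rank 17; reducing to Smith normal form yields diagonal entries (1,1,1,1,1,1,1,1,1,1,1,1,1,1,1,1,1).

Now H_k = ker ∂_k / im ∂_{k+1}, so:

  H_0: rank C_0 − rank ∂_1 = 9 − 8 = 1, and the invariant factors of ∂_1 are all 1, so H_0 = Z.
  H_1: rank ker ∂_1 − rank ∂_2 = (27 − 8) − 17 = 2, and the invariant factors of ∂_2 are all 1, so H_1 = Z^2.
  H_2: rank ker ∂_2 − rank ∂_3 = (18 − 17) − 0 = 1, and there is no ∂_3, so H_2 = Z.

H_0 = Z,  H_1 = Z^2,  H_2 = Z.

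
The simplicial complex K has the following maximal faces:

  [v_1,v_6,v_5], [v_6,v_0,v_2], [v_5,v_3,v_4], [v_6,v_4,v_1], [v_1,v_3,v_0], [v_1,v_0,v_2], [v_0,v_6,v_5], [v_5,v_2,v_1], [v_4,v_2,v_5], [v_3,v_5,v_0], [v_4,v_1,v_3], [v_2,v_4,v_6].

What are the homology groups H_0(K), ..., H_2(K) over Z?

H_0 ≅ Z,  H_1 ≅ Z_2,  H_2 = 0.

Fix the vertex order v_0 < v_1 < v_2 < v_3 < v_4 < v_5 < v_6 and write every simplex with vertices in increasing order. Then dim K = 2 and the simplices of K are:

  0-simplices (7): [v_0], [v_1], [v_2], [v_3], [v_4], [v_5], [v_6]
  1-simplices (18): (18 of them)
  2-simplices (12): (12 of them)

Hence C_0 ≅ Z^7, C_1 ≅ Z^18, C_2 ≅ Z^12.

The boundary map ∂_1: C_1 → C_0 maps an edge to its endpoints' difference, ∂[p,q] = q − p.
The 7×18 boundary matrix has rank 6 and Smith normal form diag(1,1,1,1,1,1).

Boundary ∂_2: C_2 → C_1 sends each 2-simplex [p,q,r] to [q,r] − [p,r] + [p,q]. For instance
  ∂[v_1,v_2,v_5] = [v_2,v_5] − [v_1,v_5] + [v_1,v_2],
  ∂[v_0,v_2,v_6] = [v_2,v_6] − [v_0,v_6] + [v_0,v_2].
As a 18×12 matrix over Z this has rank 12, with invariant factors (1,1,1,1,1,1,1,1,1,1,1,2).

Reading off H_k = ker ∂_k / im ∂_{k+1}:

  H_0: rank C_0 − rank ∂_1 = 7 − 6 = 1, and the invariant factors of ∂_1 are all 1, so H_0 ≅ Z.
  H_1: rank ker ∂_1 − rank ∂_2 = (18 − 6) − 12 = 0, and ∂_2 has invariant factor 2 > 1, so H_1 ≅ Z_2.
  H_2: rank ker ∂_2 − rank ∂_3 = (12 − 12) − 0 = 0, and there is no ∂_3, so H_2 ≅ 0.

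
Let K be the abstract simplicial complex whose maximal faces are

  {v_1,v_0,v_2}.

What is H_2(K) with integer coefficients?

K has 3 vertices, 3 edges, 1 triangle.
rank ∂_2 = 1, rank ∂_3 = 0 ⇒ b_2 = 1 − 1 − 0 = 0. So H_2 ≅ 0.

H_2 ≅ 0.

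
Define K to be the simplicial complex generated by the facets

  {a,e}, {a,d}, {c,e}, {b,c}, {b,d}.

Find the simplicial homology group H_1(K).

Take the total order a < b < c < d < e on the vertex set. Then K (dimension 1) consists of the simplices:

  0-simplices (5): a, b, c, d, e
  1-simplices (5): ad, ae, bc, bd, ce

Hence C_0 ≅ Z^5, C_1 ≅ Z^5.

∂_1: C_1 → C_0 maps an edge to its endpoints' difference, ∂[p,q] = q − p.
The 5×5 boundary matrix has rank 4 and Smith normal form diag(1,1,1,1).

Reading off H_k = ker ∂_k / im ∂_{k+1}:

  H_1: rank ker ∂_1 − rank ∂_2 = (5 − 4) − 0 = 1, and there is no ∂_2, so H_1 = Z.

(K is a triangulation of the circle S^1.)

H_1 = Z.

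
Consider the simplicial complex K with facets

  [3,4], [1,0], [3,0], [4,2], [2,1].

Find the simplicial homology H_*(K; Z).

H_0 ≅ Z,  H_1 ≅ Z.

Take the total order 0 < 1 < 2 < 3 < 4 on the vertex set. Then K (dimension 1) consists of the simplices:

  0-simplices (5): [0], [1], [2], [3], [4]
  1-simplices (5): [0,1], [0,3], [1,2], [2,4], [3,4]

Hence C_0 ≅ Z^5, C_1 ≅ Z^5.

∂_1: C_1 → C_0 maps an edge to its endpoints' difference, ∂[p,q] = q − p. For instance
  ∂[3,4] = [4] − [3].
The resulting 5×5 matrix has rank 4, and its Smith normal form has invariant factors (1,1,1,1).

Reading off H_k = ker ∂_k / im ∂_{k+1}:

  H_0: rank C_0 − rank ∂_1 = 5 − 4 = 1, and the invariant factors of ∂_1 are all 1, so H_0 ≅ Z.
  H_1: rank ker ∂_1 − rank ∂_2 = (5 − 4) − 0 = 1, and there is no ∂_2, so H_1 ≅ Z.

As a check, the Euler characteristic is 5 − 5 = 0, which agrees with 1 − 1 = 0.
(K is a triangulation of the circle S^1.)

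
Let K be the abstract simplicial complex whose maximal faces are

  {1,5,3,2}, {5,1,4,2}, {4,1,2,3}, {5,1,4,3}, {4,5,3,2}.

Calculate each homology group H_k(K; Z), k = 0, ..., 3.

H_0 = Z,  H_1 = 0,  H_2 = 0,  H_3 = Z.

Take the total order 1 < 2 < 3 < 4 < 5 on the vertex set. Then K (dimension 3) consists of the simplices:

  0-simplices (5): [1], [2], [3], [4], [5]
  1-simplices (10): [1,2], [1,3], [1,4], [1,5], [2,3], [2,4], [2,5], [3,4], [3,5], [4,5]
  2-simplices (10): [1,2,3], [1,2,4], [1,2,5], [1,3,4], [1,3,5], [1,4,5], [2,3,4], [2,3,5], [2,4,5], [3,4,5]
  3-simplices (5): [1,2,3,4], [1,2,3,5], [1,2,4,5], [1,3,4,5], [2,3,4,5]

Hence C_0 ≅ Z^5, C_1 ≅ Z^10, C_2 ≅ Z^10, C_3 ≅ Z^5.

∂_1: C_1 → C_0 maps an edge to its endpoints' difference, ∂[p,q] = q − p. For instance
  ∂[4,5] = [5] − [4].
This gives a 5×10 integer matrix of rank 4; reducing to Smith normal form yields diagonal entries (1,1,1,1).

Boundary ∂_2: C_2 → C_1 acts by ∂[p,q,r] = [q,r] − [p,r] + [p,q]. For instance
  ∂[1,4,5] = [4,5] − [1,5] + [1,4],
  ∂[3,4,5] = [4,5] − [3,5] + [3,4].
This gives a 10×10 integer matrix of rank 6; reducing to Smith normal form yields diagonal entries (1,1,1,1,1,1).

The boundary map ∂_3: C_3 → C_2 sends each 3-simplex σ to the alternating sum Σ_i (−1)^i (σ with its i-th vertex removed). For instance
  ∂[2,3,4,5] = [3,4,5] − [2,4,5] + [2,3,5] − [2,3,4],
  ∂[1,2,3,4] = [2,3,4] − [1,3,4] + [1,2,4] − [1,2,3].
As a 10×5 matrix over Z this has rank 4, with invariant factors (1,1,1,1).

From H_k ≅ ker(∂_k) / im(∂_{k+1}) we obtain:

  H_0: rank C_0 − rank ∂_1 = 5 − 4 = 1, and the invariant factors of ∂_1 are all 1, so H_0 ≅ Z.
  H_1: rank ker ∂_1 − rank ∂_2 = (10 − 4) − 6 = 0, and the invariant factors of ∂_2 are all 1, so H_1 ≅ 0.
  H_2: rank ker ∂_2 − rank ∂_3 = (10 − 6) − 4 = 0, and the invariant factors of ∂_3 are all 1, so H_2 ≅ 0.
  H_3: rank ker ∂_3 − rank ∂_4 = (5 − 4) − 0 = 1, and there is no ∂_4, so H_3 ≅ Z.

As a check, the Euler characteristic is 5 − 10 + 10 − 5 = 0, which agrees with 1 − 0 + 0 − 1 = 0.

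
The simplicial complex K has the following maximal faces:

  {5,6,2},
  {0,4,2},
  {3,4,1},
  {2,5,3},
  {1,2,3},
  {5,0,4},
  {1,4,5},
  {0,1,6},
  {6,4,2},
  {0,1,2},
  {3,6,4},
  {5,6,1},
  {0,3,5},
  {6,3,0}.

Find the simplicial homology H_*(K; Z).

Fix the vertex order 0 < 1 < 2 < 3 < 4 < 5 < 6 and write every simplex with vertices in increasing order. Then dim K = 2 and the simplices of K are:

  0-simplices (7): [0], [1], [2], [3], [4], [5], [6]
  1-simplices (21): [0,1], [0,2], [0,3], [0,4], [0,5], [0,6], [1,2], [1,3], [1,4], [1,5], [1,6], [2,3], [2,4], [2,5], [2,6], [3,4], [3,5], [3,6], [4,5], [4,6], [5,6]
  2-simplices (14): [0,1,2], [0,1,6], [0,2,4], [0,3,5], [0,3,6], [0,4,5], [1,2,3], [1,3,4], [1,4,5], [1,5,6], [2,3,5], [2,4,6], [2,5,6], [3,4,6]

giving chain groups C_0 ≅ Z^7, C_1 ≅ Z^21, C_2 ≅ Z^14.

Boundary ∂_1: C_1 → C_0 maps an edge to its endpoints' difference, ∂[p,q] = q − p.
This gives a 7×21 integer matrix of rank 6; reducing to Smith normal form yields diagonal entries (1,1,1,1,1,1).

Boundary ∂_2: C_2 → C_1 maps a triangle to the signed sum of its edges. For instance
  ∂[2,3,5] = [3,5] − [2,5] + [2,3],
  ∂[0,4,5] = [4,5] − [0,5] + [0,4].
The 21×14 boundary matrix has rank 13 and Smith normal form diag(1,1,1,1,1,1,1,1,1,1,1,1,1).

Computing H_k = (kernel of ∂_k) / (image of ∂_{k+1}):

  H_0: rank C_0 − rank ∂_1 = 7 − 6 = 1, and the invariant factors of ∂_1 are all 1, so H_0 = Z.
  H_1: rank ker ∂_1 − rank ∂_2 = (21 − 6) − 13 = 2, and the invariant factors of ∂_2 are all 1, so H_1 = Z^2.
  H_2: rank ker ∂_2 − rank ∂_3 = (14 − 13) − 0 = 1, and there is no ∂_3, so H_2 = Z.

(K is a triangulation of the torus T^2.)

H_0 = Z,  H_1 = Z^2,  H_2 = Z.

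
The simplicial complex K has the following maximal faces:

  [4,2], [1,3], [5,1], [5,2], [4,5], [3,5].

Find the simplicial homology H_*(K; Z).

H_0 ≅ Z,  H_1 ≅ Z^2.

Fix the vertex order 1 < 2 < 3 < 4 < 5 and write every simplex with vertices in increasing order. Then dim K = 1 and the simplices of K are:

  0-simplices (5): [1], [2], [3], [4], [5]
  1-simplices (6): [1,3], [1,5], [2,4], [2,5], [3,5], [4,5]

Hence C_0 ≅ Z^5, C_1 ≅ Z^6.

Boundary ∂_1: C_1 → C_0 sends each edge [p,q] (with p < q) to q − p. For instance
  ∂[4,5] = [5] − [4].
As a 5×6 matrix over Z this has rank 4, with invariant factors (1,1,1,1).

From H_k ≅ ker(∂_k) / im(∂_{k+1}) we obtain:

  H_0: rank C_0 − rank ∂_1 = 5 − 4 = 1, and the invariant factors of ∂_1 are all 1, so H_0 ≅ Z.
  H_1: rank ker ∂_1 − rank ∂_2 = (6 − 4) − 0 = 2, and there is no ∂_2, so H_1 ≅ Z^2.

As a check, the Euler characteristic is 5 − 6 = -1, which agrees with 1 − 2 = -1.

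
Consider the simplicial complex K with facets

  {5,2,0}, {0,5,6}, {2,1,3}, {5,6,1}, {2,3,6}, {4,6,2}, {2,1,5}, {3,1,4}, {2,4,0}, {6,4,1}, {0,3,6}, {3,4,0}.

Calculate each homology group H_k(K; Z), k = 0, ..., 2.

Fix the vertex order 0 < 1 < 2 < 3 < 4 < 5 < 6 and write every simplex with vertices in increasing order. Then dim K = 2 and the simplices of K are:

  0-simplices (7): [0], [1], [2], [3], [4], [5], [6]
  1-simplices (18): [0,2], [0,3], [0,4], [0,5], [0,6], [1,2], [1,3], [1,4], [1,5], [1,6], [2,3], [2,4], [2,5], [2,6], [3,4], [3,6], [4,6], [5,6]
  2-simplices (12): [0,2,4], [0,2,5], [0,3,4], [0,3,6], [0,5,6], [1,2,3], [1,2,5], [1,3,4], [1,4,6], [1,5,6], [2,3,6], [2,4,6]

giving chain groups C_0 ≅ Z^7, C_1 ≅ Z^18, C_2 ≅ Z^12.

The boundary map ∂_1: C_1 → C_0 is given by ∂[p,q] = [q] − [p]. For instance
  ∂[1,3] = [3] − [1].
This gives a 7×18 integer matrix of rank 6; reducing to Smith normal form yields diagonal entries (1,1,1,1,1,1).

Boundary ∂_2: C_2 → C_1 acts by ∂[p,q,r] = [q,r] − [p,r] + [p,q]. For instance
  ∂[0,2,4] = [2,4] − [0,4] + [0,2],
  ∂[1,2,3] = [2,3] − [1,3] + [1,2].
The resulting 18×12 matrix has rank 12, and its Smith normal form has invariant factors (1,1,1,1,1,1,1,1,1,1,1,2).

Computing H_k = (kernel of ∂_k) / (image of ∂_{k+1}):

  H_0: rank C_0 − rank ∂_1 = 7 − 6 = 1, and the invariant factors of ∂_1 are all 1, so H_0 ≅ Z.
  H_1: rank ker ∂_1 − rank ∂_2 = (18 − 6) − 12 = 0, and ∂_2 has invariant factor 2 > 1, so H_1 ≅ Z/2Z.
  H_2: rank ker ∂_2 − rank ∂_3 = (12 − 12) − 0 = 0, and there is no ∂_3, so H_2 ≅ 0.

(K is a triangulation of the real projective plane RP^2.)

H_0 ≅ Z,  H_1 ≅ Z/2Z,  H_2 = 0.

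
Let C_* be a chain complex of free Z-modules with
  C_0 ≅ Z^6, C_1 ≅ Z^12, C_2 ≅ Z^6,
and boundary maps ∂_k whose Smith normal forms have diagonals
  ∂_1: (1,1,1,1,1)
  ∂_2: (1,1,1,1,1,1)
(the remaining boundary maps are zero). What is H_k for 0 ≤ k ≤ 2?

H_0: b_0 = 6 − 0 − 5 = 1; torsion from ∂_1 factors > 1: none. So H_0 = Z.
H_1: b_1 = 12 − 5 − 6 = 1; torsion from ∂_2 factors > 1: none. So H_1 = Z.
H_2: b_2 = 6 − 6 − 0 = 0; torsion from ∂_3 factors > 1: none. So H_2 = 0.

H_0 = Z,  H_1 = Z,  H_2 = 0.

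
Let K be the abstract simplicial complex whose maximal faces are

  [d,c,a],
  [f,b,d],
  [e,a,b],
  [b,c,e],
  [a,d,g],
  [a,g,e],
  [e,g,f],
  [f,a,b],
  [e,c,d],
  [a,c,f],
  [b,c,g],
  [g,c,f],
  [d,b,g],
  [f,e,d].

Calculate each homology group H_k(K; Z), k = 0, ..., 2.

H_0 ≅ Z,  H_1 ≅ Z^2,  H_2 ≅ Z.

Take the total order a < b < c < d < e < f < g on the vertex set. Then K (dimension 2) consists of the simplices:

  0-simplices (7): a, b, c, d, e, f, g
  1-simplices (21): ab, ac, ad, ae, af, ag, bc, bd, be, bf, bg, cd, ce, cf, cg, de, df, dg, ef, eg, fg
  2-simplices (14): abe, abf, acd, acf, adg, aeg, bce, bcg, bdf, bdg, cde, cfg, def, efg

so the chain groups are C_0 ≅ Z^7, C_1 ≅ Z^21, C_2 ≅ Z^14.

The boundary map ∂_1: C_1 → C_0 sends each edge [p,q] (with p < q) to q − p.
As a 7×21 matrix over Z this has rank 6, with invariant factors (1,1,1,1,1,1).

The boundary map ∂_2: C_2 → C_1 sends each 2-simplex [p,q,r] to [q,r] − [p,r] + [p,q]. For instance
  ∂bce = ce − be + bc,
  ∂def = ef − df + de.
This gives a 21×14 integer matrix of rank 13; reducing to Smith normal form yields diagonal entries (1,1,1,1,1,1,1,1,1,1,1,1,1).

Computing H_k = (kernel of ∂_k) / (image of ∂_{k+1}):

  H_0: rank C_0 − rank ∂_1 = 7 − 6 = 1, and the invariant factors of ∂_1 are all 1, so H_0 = Z.
  H_1: rank ker ∂_1 − rank ∂_2 = (21 − 6) − 13 = 2, and the invariant factors of ∂_2 are all 1, so H_1 = Z^2.
  H_2: rank ker ∂_2 − rank ∂_3 = (14 − 13) − 0 = 1, and there is no ∂_3, so H_2 = Z.

(K is a triangulation of the torus T^2.)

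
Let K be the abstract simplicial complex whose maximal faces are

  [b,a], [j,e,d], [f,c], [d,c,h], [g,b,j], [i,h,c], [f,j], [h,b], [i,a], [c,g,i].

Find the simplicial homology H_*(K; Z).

Order the vertices as a < b < c < d < e < f < g < h < i < j. Listing each simplex with vertices in this order, K has dimension 2 with simplices:

  0-simplices (10): a, b, c, d, e, f, g, h, i, j
  1-simplices (18): ab, ai, bg, bh, bj, cd, cf, cg, ch, ci, de, dh, dj, ej, fj, gi, gj, hi
  2-simplices (5): bgj, cdh, cgi, chi, dej

so the chain groups are C_0 ≅ Z^10, C_1 ≅ Z^18, C_2 ≅ Z^5.

The boundary map ∂_1: C_1 → C_0 maps an edge to its endpoints' difference, ∂[p,q] = q − p. For instance
  ∂hi = i − h.
The resulting 10×18 matrix has rank 9, and its Smith normal form has invariant factors (1,1,1,1,1,1,1,1,1).

The boundary map ∂_2: C_2 → C_1 maps a triangle to the signed sum of its edges. For instance
  ∂chi = hi − ci + ch,
  ∂bgj = gj − bj + bg.
The resulting 18×5 matrix has rank 5, and its Smith normal form has invariant factors (1,1,1,1,1).

From H_k ≅ ker(∂_k) / im(∂_{k+1}) we obtain:

  H_0: rank C_0 − rank ∂_1 = 10 − 9 = 1, and the invariant factors of ∂_1 are all 1, so H_0 ≅ Z.
  H_1: rank ker ∂_1 − rank ∂_2 = (18 − 9) − 5 = 4, and the invariant factors of ∂_2 are all 1, so H_1 ≅ Z^4.
  H_2: rank ker ∂_2 − rank ∂_3 = (5 − 5) − 0 = 0, and there is no ∂_3, so H_2 ≅ 0.

H_0 ≅ Z,  H_1 ≅ Z^4,  H_2 = 0.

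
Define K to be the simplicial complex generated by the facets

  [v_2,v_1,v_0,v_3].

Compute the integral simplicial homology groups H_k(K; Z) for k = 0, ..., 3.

H_0 ≅ Z,  H_1 = 0,  H_2 = 0,  H_3 = 0.

Order the vertices as v_0 < v_1 < v_2 < v_3. Listing each simplex with vertices in this order, K has dimension 3 with simplices:

  0-simplices (4): [v_0], [v_1], [v_2], [v_3]
  1-simplices (6): [v_0,v_1], [v_0,v_2], [v_0,v_3], [v_1,v_2], [v_1,v_3], [v_2,v_3]
  2-simplices (4): [v_0,v_1,v_2], [v_0,v_1,v_3], [v_0,v_2,v_3], [v_1,v_2,v_3]
  3-simplices (1): [v_0,v_1,v_2,v_3]

so the chain groups are C_0 ≅ Z^4, C_1 ≅ Z^6, C_2 ≅ Z^4, C_3 ≅ Z^1.

∂_1: C_1 → C_0 is given by ∂[p,q] = [q] − [p].
This gives a 4×6 integer matrix of rank 3; reducing to Smith normal form yields diagonal entries (1,1,1).

∂_2: C_2 → C_1 acts by ∂[p,q,r] = [q,r] − [p,r] + [p,q]. For instance
  ∂[v_0,v_1,v_3] = [v_1,v_3] − [v_0,v_3] + [v_0,v_1],
  ∂[v_0,v_2,v_3] = [v_2,v_3] − [v_0,v_3] + [v_0,v_2].
As a 6×4 matrix over Z this has rank 3, with invariant factors (1,1,1).

∂_3: C_3 → C_2 sends each 3-simplex σ to the alternating sum Σ_i (−1)^i (σ with its i-th vertex removed). For instance
  ∂[v_0,v_1,v_2,v_3] = [v_1,v_2,v_3] − [v_0,v_2,v_3] + [v_0,v_1,v_3] − [v_0,v_1,v_2].
This gives a 4×1 integer matrix of rank 1; reducing to Smith normal form yields diagonal entries (1).

Computing H_k = (kernel of ∂_k) / (image of ∂_{k+1}):

  H_0: rank C_0 − rank ∂_1 = 4 − 3 = 1, and the invariant factors of ∂_1 are all 1, so H_0 = Z.
  H_1: rank ker ∂_1 − rank ∂_2 = (6 − 3) − 3 = 0, and the invariant factors of ∂_2 are all 1, so H_1 = 0.
  H_2: rank ker ∂_2 − rank ∂_3 = (4 − 3) − 1 = 0, and the invariant factors of ∂_3 are all 1, so H_2 = 0.
  H_3: rank ker ∂_3 − rank ∂_4 = (1 − 1) − 0 = 0, and there is no ∂_4, so H_3 = 0.

(K is a triangulation of the 3-simplex.)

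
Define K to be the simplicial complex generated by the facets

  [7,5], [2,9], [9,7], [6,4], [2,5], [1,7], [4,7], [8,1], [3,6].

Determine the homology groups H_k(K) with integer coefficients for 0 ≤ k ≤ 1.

Take the total order 1 < 2 < 3 < 4 < 5 < 6 < 7 < 8 < 9 on the vertex set. Then K (dimension 1) consists of the simplices:

  0-simplices (9): [1], [2], [3], [4], [5], [6], [7], [8], [9]
  1-simplices (9): [1,7], [1,8], [2,5], [2,9], [3,6], [4,6], [4,7], [5,7], [7,9]

so the chain groups are C_0 ≅ Z^9, C_1 ≅ Z^9.

Boundary ∂_1: C_1 → C_0 sends each edge [p,q] (with p < q) to q − p.
As a 9×9 matrix over Z this has rank 8, with invariant factors (1,1,1,1,1,1,1,1).

Now H_k = ker ∂_k / im ∂_{k+1}, so:

  H_0: rank C_0 − rank ∂_1 = 9 − 8 = 1, and the invariant factors of ∂_1 are all 1, so H_0 = Z.
  H_1: rank ker ∂_1 − rank ∂_2 = (9 − 8) − 0 = 1, and there is no ∂_2, so H_1 = Z.

H_0 ≅ Z,  H_1 ≅ Z.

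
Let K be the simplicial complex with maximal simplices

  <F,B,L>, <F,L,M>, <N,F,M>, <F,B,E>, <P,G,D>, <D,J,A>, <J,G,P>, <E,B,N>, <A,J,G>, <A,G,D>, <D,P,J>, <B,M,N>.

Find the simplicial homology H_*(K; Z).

We work with the vertex ordering A < B < D < E < F < G < J < L < M < N < P. The simplices of K, each written with vertices in increasing order, are:

  0-simplices (11): A, B, D, E, F, G, J, L, M, N, P
  1-simplices (21): AD, AG, AJ, BE, BF, BL, BM, BN, DG, DJ, DP, EF, EN, FL, FM, FN, GJ, GP, JP, LM, MN
  2-simplices (12): ADG, ADJ, AGJ, BEF, BEN, BFL, BMN, DGP, DJP, FLM, FMN, GJP

giving chain groups C_0 ≅ Z^11, C_1 ≅ Z^21, C_2 ≅ Z^12.

∂_1: C_1 → C_0 maps an edge to its endpoints' difference, ∂[p,q] = q − p.
As a 11×21 matrix over Z this has rank 9, with invariant factors (1,1,1,1,1,1,1,1,1).

Boundary ∂_2: C_2 → C_1 maps a triangle to the signed sum of its edges. For instance
  ∂BEN = EN − BN + BE,
  ∂DGP = GP − DP + DG.
The resulting 21×12 matrix has rank 11, and its Smith normal form has invariant factors (1,1,1,1,1,1,1,1,1,1,1).

Reading off H_k = ker ∂_k / im ∂_{k+1}:

  H_0: rank C_0 − rank ∂_1 = 11 − 9 = 2, and the invariant factors of ∂_1 are all 1, so H_0 = Z^2.
  H_1: rank ker ∂_1 − rank ∂_2 = (21 − 9) − 11 = 1, and the invariant factors of ∂_2 are all 1, so H_1 = Z.
  H_2: rank ker ∂_2 − rank ∂_3 = (12 − 11) − 0 = 1, and there is no ∂_3, so H_2 = Z.

(K is a triangulation of the disjoint union of the cylinder S^1 x I and the 2-sphere S^2.)

H_0 = Z^2,  H_1 = Z,  H_2 = Z.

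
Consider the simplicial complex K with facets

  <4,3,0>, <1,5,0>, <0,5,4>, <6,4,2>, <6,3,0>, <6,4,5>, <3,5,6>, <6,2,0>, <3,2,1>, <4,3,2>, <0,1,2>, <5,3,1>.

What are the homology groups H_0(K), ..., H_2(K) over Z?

Take the total order 0 < 1 < 2 < 3 < 4 < 5 < 6 on the vertex set. Then K (dimension 2) consists of the simplices:

  0-simplices (7): [0], [1], [2], [3], [4], [5], [6]
  1-simplices (18): [0,1], [0,2], [0,3], [0,4], [0,5], [0,6], [1,2], [1,3], [1,5], [2,3], [2,4], [2,6], [3,4], [3,5], [3,6], [4,5], [4,6], [5,6]
  2-simplices (12): [0,1,2], [0,1,5], [0,2,6], [0,3,4], [0,3,6], [0,4,5], [1,2,3], [1,3,5], [2,3,4], [2,4,6], [3,5,6], [4,5,6]

Hence C_0 ≅ Z^7, C_1 ≅ Z^18, C_2 ≅ Z^12.

The boundary map ∂_1: C_1 → C_0 maps an edge to its endpoints' difference, ∂[p,q] = q − p.
This gives a 7×18 integer matrix of rank 6; reducing to Smith normal form yields diagonal entries (1,1,1,1,1,1).

The boundary map ∂_2: C_2 → C_1 maps a triangle to the signed sum of its edges. For instance
  ∂[0,4,5] = [4,5] − [0,5] + [0,4],
  ∂[1,2,3] = [2,3] − [1,3] + [1,2].
As a 18×12 matrix over Z this has rank 12, with invariant factors (1,1,1,1,1,1,1,1,1,1,1,2).

From H_k ≅ ker(∂_k) / im(∂_{k+1}) we obtain:

  H_0: rank C_0 − rank ∂_1 = 7 − 6 = 1, and the invariant factors of ∂_1 are all 1, so H_0 = Z.
  H_1: rank ker ∂_1 − rank ∂_2 = (18 − 6) − 12 = 0, and ∂_2 has invariant factor 2 > 1, so H_1 = Z/2Z.
  H_2: rank ker ∂_2 − rank ∂_3 = (12 − 12) − 0 = 0, and there is no ∂_3, so H_2 = 0.

H_0 = Z,  H_1 = Z/2Z,  H_2 = 0.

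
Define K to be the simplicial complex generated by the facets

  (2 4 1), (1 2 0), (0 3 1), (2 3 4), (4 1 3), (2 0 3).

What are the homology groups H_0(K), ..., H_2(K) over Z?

We work with the vertex ordering 0 < 1 < 2 < 3 < 4. The simplices of K, each written with vertices in increasing order, are:

  0-simplices (5): [0], [1], [2], [3], [4]
  1-simplices (9): [0,1], [0,2], [0,3], [1,2], [1,3], [1,4], [2,3], [2,4], [3,4]
  2-simplices (6): [0,1,2], [0,1,3], [0,2,3], [1,2,4], [1,3,4], [2,3,4]

Hence C_0 ≅ Z^5, C_1 ≅ Z^9, C_2 ≅ Z^6.

Boundary ∂_1: C_1 → C_0 is given by ∂[p,q] = [q] − [p]. For instance
  ∂[2,4] = [4] − [2].
This gives a 5×9 integer matrix of rank 4; reducing to Smith normal form yields diagonal entries (1,1,1,1).

The boundary map ∂_2: C_2 → C_1 maps a triangle to the signed sum of its edges. For instance
  ∂[1,3,4] = [3,4] − [1,4] + [1,3],
  ∂[0,1,2] = [1,2] − [0,2] + [0,1].
The 9×6 boundary matrix has rank 5 and Smith normal form diag(1,1,1,1,1).

Now H_k = ker ∂_k / im ∂_{k+1}, so:

  H_0: rank C_0 − rank ∂_1 = 5 − 4 = 1, and the invariant factors of ∂_1 are all 1, so H_0 = Z.
  H_1: rank ker ∂_1 − rank ∂_2 = (9 − 4) − 5 = 0, and the invariant factors of ∂_2 are all 1, so H_1 = 0.
  H_2: rank ker ∂_2 − rank ∂_3 = (6 − 5) − 0 = 1, and there is no ∂_3, so H_2 = Z.

H_0 ≅ Z,  H_1 = 0,  H_2 ≅ Z.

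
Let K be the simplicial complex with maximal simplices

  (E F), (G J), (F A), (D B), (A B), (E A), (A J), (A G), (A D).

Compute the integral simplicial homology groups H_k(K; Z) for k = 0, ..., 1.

We work with the vertex ordering A < B < D < E < F < G < J. The simplices of K, each written with vertices in increasing order, are:

  0-simplices (7): A, B, D, E, F, G, J
  1-simplices (9): AB, AD, AE, AF, AG, AJ, BD, EF, GJ

giving chain groups C_0 ≅ Z^7, C_1 ≅ Z^9.

Boundary ∂_1: C_1 → C_0 sends each edge [p,q] (with p < q) to q − p. For instance
  ∂AJ = J − A.
As a 7×9 matrix over Z this has rank 6, with invariant factors (1,1,1,1,1,1).

Reading off H_k = ker ∂_k / im ∂_{k+1}:

  H_0: rank C_0 − rank ∂_1 = 7 − 6 = 1, and the invariant factors of ∂_1 are all 1, so H_0 = Z.
  H_1: rank ker ∂_1 − rank ∂_2 = (9 − 6) − 0 = 3, and there is no ∂_2, so H_1 = Z^3.

H_0 ≅ Z,  H_1 ≅ Z^3.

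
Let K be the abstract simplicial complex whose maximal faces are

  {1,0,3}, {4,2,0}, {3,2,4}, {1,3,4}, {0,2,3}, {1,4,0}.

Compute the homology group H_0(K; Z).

We work with the vertex ordering 0 < 1 < 2 < 3 < 4. The simplices of K, each written with vertices in increasing order, are:

  0-simplices (5): [0], [1], [2], [3], [4]
  1-simplices (9): [0,1], [0,2], [0,3], [0,4], [1,3], [1,4], [2,3], [2,4], [3,4]
  2-simplices (6): [0,1,3], [0,1,4], [0,2,3], [0,2,4], [1,3,4], [2,3,4]

so the chain groups are C_0 ≅ Z^5, C_1 ≅ Z^9, C_2 ≅ Z^6.

∂_1: C_1 → C_0 maps an edge to its endpoints' difference, ∂[p,q] = q − p. For instance
  ∂[2,3] = [3] − [2].
This gives a 5×9 integer matrix of rank 4; reducing to Smith normal form yields diagonal entries (1,1,1,1).

∂_2: C_2 → C_1 acts by ∂[p,q,r] = [q,r] − [p,r] + [p,q]. For instance
  ∂[2,3,4] = [3,4] − [2,4] + [2,3],
  ∂[0,1,3] = [1,3] − [0,3] + [0,1].
The resulting 9×6 matrix has rank 5, and its Smith normal form has invariant factors (1,1,1,1,1).

Reading off H_k = ker ∂_k / im ∂_{k+1}:

  H_0: rank C_0 − rank ∂_1 = 5 − 4 = 1, and the invariant factors of ∂_1 are all 1, so H_0 = Z.

(K is a triangulation of the 2-sphere S^2.)

H_0 ≅ Z.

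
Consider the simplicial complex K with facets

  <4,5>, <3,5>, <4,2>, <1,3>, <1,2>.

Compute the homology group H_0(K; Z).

We work with the vertex ordering 1 < 2 < 3 < 4 < 5. The simplices of K, each written with vertices in increasing order, are:

  0-simplices (5): [1], [2], [3], [4], [5]
  1-simplices (5): [1,2], [1,3], [2,4], [3,5], [4,5]

giving chain groups C_0 ≅ Z^5, C_1 ≅ Z^5.

Boundary ∂_1: C_1 → C_0 sends each edge [p,q] (with p < q) to q − p. For instance
  ∂[2,4] = [4] − [2].
The 5×5 boundary matrix has rank 4 and Smith normal form diag(1,1,1,1).

Computing H_k = (kernel of ∂_k) / (image of ∂_{k+1}):

  H_0: rank C_0 − rank ∂_1 = 5 − 4 = 1, and the invariant factors of ∂_1 are all 1, so H_0 ≅ Z.

H_0 = Z.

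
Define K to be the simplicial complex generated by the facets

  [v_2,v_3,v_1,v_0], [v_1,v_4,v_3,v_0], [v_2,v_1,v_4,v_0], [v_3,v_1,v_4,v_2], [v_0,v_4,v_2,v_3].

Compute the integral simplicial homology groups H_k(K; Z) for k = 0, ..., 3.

Order the vertices as v_0 < v_1 < v_2 < v_3 < v_4. Listing each simplex with vertices in this order, K has dimension 3 with simplices:

  0-simplices (5): [v_0], [v_1], [v_2], [v_3], [v_4]
  1-simplices (10): [v_0,v_1], [v_0,v_2], [v_0,v_3], [v_0,v_4], [v_1,v_2], [v_1,v_3], [v_1,v_4], [v_2,v_3], [v_2,v_4], [v_3,v_4]
  2-simplices (10): [v_0,v_1,v_2], [v_0,v_1,v_3], [v_0,v_1,v_4], [v_0,v_2,v_3], [v_0,v_2,v_4], [v_0,v_3,v_4], [v_1,v_2,v_3], [v_1,v_2,v_4], [v_1,v_3,v_4], [v_2,v_3,v_4]
  3-simplices (5): [v_0,v_1,v_2,v_3], [v_0,v_1,v_2,v_4], [v_0,v_1,v_3,v_4], [v_0,v_2,v_3,v_4], [v_1,v_2,v_3,v_4]

so the chain groups are C_0 ≅ Z^5, C_1 ≅ Z^10, C_2 ≅ Z^10, C_3 ≅ Z^5.

∂_1: C_1 → C_0 sends each edge [p,q] (with p < q) to q − p. For instance
  ∂[v_0,v_2] = [v_2] − [v_0].
As a 5×10 matrix over Z this has rank 4, with invariant factors (1,1,1,1).

Boundary ∂_2: C_2 → C_1 maps a triangle to the signed sum of its edges. For instance
  ∂[v_2,v_3,v_4] = [v_3,v_4] − [v_2,v_4] + [v_2,v_3],
  ∂[v_1,v_3,v_4] = [v_3,v_4] − [v_1,v_4] + [v_1,v_3].
This gives a 10×10 integer matrix of rank 6; reducing to Smith normal form yields diagonal entries (1,1,1,1,1,1).

Boundary ∂_3: C_3 → C_2 sends each 3-simplex σ to the alternating sum Σ_i (−1)^i (σ with its i-th vertex removed). For instance
  ∂[v_0,v_2,v_3,v_4] = [v_2,v_3,v_4] − [v_0,v_3,v_4] + [v_0,v_2,v_4] − [v_0,v_2,v_3],
  ∂[v_0,v_1,v_2,v_4] = [v_1,v_2,v_4] − [v_0,v_2,v_4] + [v_0,v_1,v_4] − [v_0,v_1,v_2].
The 10×5 boundary matrix has rank 4 and Smith normal form diag(1,1,1,1).

Computing H_k = (kernel of ∂_k) / (image of ∂_{k+1}):

  H_0: rank C_0 − rank ∂_1 = 5 − 4 = 1, and the invariant factors of ∂_1 are all 1, so H_0 ≅ Z.
  H_1: rank ker ∂_1 − rank ∂_2 = (10 − 4) − 6 = 0, and the invariant factors of ∂_2 are all 1, so H_1 ≅ 0.
  H_2: rank ker ∂_2 − rank ∂_3 = (10 − 6) − 4 = 0, and the invariant factors of ∂_3 are all 1, so H_2 ≅ 0.
  H_3: rank ker ∂_3 − rank ∂_4 = (5 − 4) − 0 = 1, and there is no ∂_4, so H_3 ≅ Z.

As a check, the Euler characteristic is 5 − 10 + 10 − 5 = 0, which agrees with 1 − 0 + 0 − 1 = 0.

H_0 ≅ Z,  H_1 = 0,  H_2 = 0,  H_3 ≅ Z.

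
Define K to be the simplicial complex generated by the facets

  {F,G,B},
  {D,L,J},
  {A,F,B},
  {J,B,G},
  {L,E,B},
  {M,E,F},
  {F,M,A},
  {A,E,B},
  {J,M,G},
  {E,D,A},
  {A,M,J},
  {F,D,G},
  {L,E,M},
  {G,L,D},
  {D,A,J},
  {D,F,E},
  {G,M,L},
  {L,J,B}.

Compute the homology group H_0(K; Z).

K has 9 vertices, 27 edges, 18 triangles.
rank ∂_0 = 0, rank ∂_1 = 8 ⇒ b_0 = 9 − 0 − 8 = 1; all invariant factors of ∂_1 are 1 so no torsion. So H_0 = Z.

H_0 ≅ Z.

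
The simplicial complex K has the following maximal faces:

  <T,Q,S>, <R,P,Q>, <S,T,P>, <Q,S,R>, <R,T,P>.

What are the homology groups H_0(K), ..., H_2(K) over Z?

K has 5 vertices, 10 edges, 5 triangles.
rank ∂_0 = 0, rank ∂_1 = 4 ⇒ b_0 = 5 − 0 − 4 = 1; all invariant factors of ∂_1 are 1 so no torsion. So H_0 ≅ Z.
rank ∂_1 = 4, rank ∂_2 = 5 ⇒ b_1 = 10 − 4 − 5 = 1; all invariant factors of ∂_2 are 1 so no torsion. So H_1 ≅ Z.
rank ∂_2 = 5, rank ∂_3 = 0 ⇒ b_2 = 5 − 5 − 0 = 0. So H_2 ≅ 0.

H_0 = Z,  H_1 = Z,  H_2 = 0.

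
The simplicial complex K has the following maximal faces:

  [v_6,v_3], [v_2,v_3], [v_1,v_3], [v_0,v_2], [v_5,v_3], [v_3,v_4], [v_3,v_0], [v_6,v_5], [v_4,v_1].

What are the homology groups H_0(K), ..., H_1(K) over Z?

H_0 = Z,  H_1 = Z^3.

Order the vertices as v_0 < v_1 < v_2 < v_3 < v_4 < v_5 < v_6. Listing each simplex with vertices in this order, K has dimension 1 with simplices:

  0-simplices (7): [v_0], [v_1], [v_2], [v_3], [v_4], [v_5], [v_6]
  1-simplices (9): [v_0,v_2], [v_0,v_3], [v_1,v_3], [v_1,v_4], [v_2,v_3], [v_3,v_4], [v_3,v_5], [v_3,v_6], [v_5,v_6]

Hence C_0 ≅ Z^7, C_1 ≅ Z^9.

∂_1: C_1 → C_0 is given by ∂[p,q] = [q] − [p]. For instance
  ∂[v_1,v_3] = [v_3] − [v_1].
This gives a 7×9 integer matrix of rank 6; reducing to Smith normal form yields diagonal entries (1,1,1,1,1,1).

From H_k ≅ ker(∂_k) / im(∂_{k+1}) we obtain:

  H_0: rank C_0 − rank ∂_1 = 7 − 6 = 1, and the invariant factors of ∂_1 are all 1, so H_0 ≅ Z.
  H_1: rank ker ∂_1 − rank ∂_2 = (9 − 6) − 0 = 3, and there is no ∂_2, so H_1 ≅ Z^3.

As a check, the Euler characteristic is 7 − 9 = -2, which agrees with 1 − 3 = -2.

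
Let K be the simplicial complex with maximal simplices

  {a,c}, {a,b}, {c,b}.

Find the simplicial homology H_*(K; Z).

H_0 ≅ Z,  H_1 ≅ Z.

Order the vertices as a < b < c. Listing each simplex with vertices in this order, K has dimension 1 with simplices:

  0-simplices (3): a, b, c
  1-simplices (3): ab, ac, bc

Hence C_0 ≅ Z^3, C_1 ≅ Z^3.

Boundary ∂_1: C_1 → C_0 maps an edge to its endpoints' difference, ∂[p,q] = q − p. For instance
  ∂ab = b − a.
As a 3×3 matrix over Z this has rank 2, with invariant factors (1,1).

Reading off H_k = ker ∂_k / im ∂_{k+1}:

  H_0: rank C_0 − rank ∂_1 = 3 − 2 = 1, and the invariant factors of ∂_1 are all 1, so H_0 ≅ Z.
  H_1: rank ker ∂_1 − rank ∂_2 = (3 − 2) − 0 = 1, and there is no ∂_2, so H_1 ≅ Z.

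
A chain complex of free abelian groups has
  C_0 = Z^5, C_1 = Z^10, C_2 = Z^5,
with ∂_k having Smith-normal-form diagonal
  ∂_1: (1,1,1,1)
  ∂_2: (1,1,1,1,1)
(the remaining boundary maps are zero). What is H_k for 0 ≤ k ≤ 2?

H_0 ≅ Z,  H_1 ≅ Z,  H_2 = 0.

H_0: b_0 = 5 − 0 − 4 = 1; torsion from ∂_1 factors > 1: none. So H_0 ≅ Z.
H_1: b_1 = 10 − 4 − 5 = 1; torsion from ∂_2 factors > 1: none. So H_1 ≅ Z.
H_2: b_2 = 5 − 5 − 0 = 0; torsion from ∂_3 factors > 1: none. So H_2 ≅ 0.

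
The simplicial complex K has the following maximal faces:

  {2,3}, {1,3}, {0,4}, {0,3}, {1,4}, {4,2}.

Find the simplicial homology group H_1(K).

We work with the vertex ordering 0 < 1 < 2 < 3 < 4. The simplices of K, each written with vertices in increasing order, are:

  0-simplices (5): [0], [1], [2], [3], [4]
  1-simplices (6): [0,3], [0,4], [1,3], [1,4], [2,3], [2,4]

giving chain groups C_0 ≅ Z^5, C_1 ≅ Z^6.

Boundary ∂_1: C_1 → C_0 is given by ∂[p,q] = [q] − [p].
The 5×6 boundary matrix has rank 4 and Smith normal form diag(1,1,1,1).

Reading off H_k = ker ∂_k / im ∂_{k+1}:

  H_1: rank ker ∂_1 − rank ∂_2 = (6 − 4) − 0 = 2, and there is no ∂_2, so H_1 = Z^2.

H_1 = Z^2.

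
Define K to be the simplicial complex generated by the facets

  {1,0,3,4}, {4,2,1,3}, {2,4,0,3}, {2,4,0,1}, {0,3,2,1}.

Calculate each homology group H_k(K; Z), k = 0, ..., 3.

H_0 ≅ Z,  H_1 = 0,  H_2 = 0,  H_3 ≅ Z.

Take the total order 0 < 1 < 2 < 3 < 4 on the vertex set. Then K (dimension 3) consists of the simplices:

  0-simplices (5): [0], [1], [2], [3], [4]
  1-simplices (10): [0,1], [0,2], [0,3], [0,4], [1,2], [1,3], [1,4], [2,3], [2,4], [3,4]
  2-simplices (10): [0,1,2], [0,1,3], [0,1,4], [0,2,3], [0,2,4], [0,3,4], [1,2,3], [1,2,4], [1,3,4], [2,3,4]
  3-simplices (5): [0,1,2,3], [0,1,2,4], [0,1,3,4], [0,2,3,4], [1,2,3,4]

giving chain groups C_0 ≅ Z^5, C_1 ≅ Z^10, C_2 ≅ Z^10, C_3 ≅ Z^5.

The boundary map ∂_1: C_1 → C_0 maps an edge to its endpoints' difference, ∂[p,q] = q − p.
As a 5×10 matrix over Z this has rank 4, with invariant factors (1,1,1,1).

The boundary map ∂_2: C_2 → C_1 sends each 2-simplex [p,q,r] to [q,r] − [p,r] + [p,q]. For instance
  ∂[1,2,4] = [2,4] − [1,4] + [1,2],
  ∂[0,2,4] = [2,4] − [0,4] + [0,2].
This gives a 10×10 integer matrix of rank 6; reducing to Smith normal form yields diagonal entries (1,1,1,1,1,1).

Boundary ∂_3: C_3 → C_2 sends each 3-simplex σ to the alternating sum Σ_i (−1)^i (σ with its i-th vertex removed). For instance
  ∂[0,1,3,4] = [1,3,4] − [0,3,4] + [0,1,4] − [0,1,3],
  ∂[1,2,3,4] = [2,3,4] − [1,3,4] + [1,2,4] − [1,2,3].
As a 10×5 matrix over Z this has rank 4, with invariant factors (1,1,1,1).

Now H_k = ker ∂_k / im ∂_{k+1}, so:

  H_0: rank C_0 − rank ∂_1 = 5 − 4 = 1, and the invariant factors of ∂_1 are all 1, so H_0 ≅ Z.
  H_1: rank ker ∂_1 − rank ∂_2 = (10 − 4) − 6 = 0, and the invariant factors of ∂_2 are all 1, so H_1 ≅ 0.
  H_2: rank ker ∂_2 − rank ∂_3 = (10 − 6) − 4 = 0, and the invariant factors of ∂_3 are all 1, so H_2 ≅ 0.
  H_3: rank ker ∂_3 − rank ∂_4 = (5 − 4) − 0 = 1, and there is no ∂_4, so H_3 ≅ Z.

(K is a triangulation of the 3-sphere S^3.)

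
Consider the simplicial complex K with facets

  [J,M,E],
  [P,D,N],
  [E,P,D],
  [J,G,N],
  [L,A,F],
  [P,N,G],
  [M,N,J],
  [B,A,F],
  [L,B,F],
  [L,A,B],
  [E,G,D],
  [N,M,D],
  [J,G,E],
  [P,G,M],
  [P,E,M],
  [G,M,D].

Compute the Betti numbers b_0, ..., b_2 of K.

Order the vertices as A < B < D < E < F < G < J < L < M < N < P. Listing each simplex with vertices in this order, K has dimension 2 with simplices:

  0-simplices (11): A, B, D, E, F, G, J, L, M, N, P
  1-simplices (24): AB, AF, AL, BF, BL, DE, DG, DM, DN, DP, EG, EJ, EM, EP, FL, GJ, GM, GN, GP, JM, JN, MN, MP, NP
  2-simplices (16): ABF, ABL, AFL, BFL, DEG, DEP, DGM, DMN, DNP, EGJ, EJM, EMP, GJN, GMP, GNP, JMN

Hence C_0 ≅ Z^11, C_1 ≅ Z^24, C_2 ≅ Z^16.

∂_1: C_1 → C_0 maps an edge to its endpoints' difference, ∂[p,q] = q − p.
This gives a 11×24 integer matrix of rank 9; reducing to Smith normal form yields diagonal entries (1,1,1,1,1,1,1,1,1).

∂_2: C_2 → C_1 acts by ∂[p,q,r] = [q,r] − [p,r] + [p,q]. For instance
  ∂GNP = NP − GP + GN,
  ∂GMP = MP − GP + GM.
The 24×16 boundary matrix has rank 15 and Smith normal form diag(1,1,1,1,1,1,1,1,1,1,1,1,1,1,2).

Reading off H_k = ker ∂_k / im ∂_{k+1}:

  H_0: rank C_0 − rank ∂_1 = 11 − 9 = 2, and the invariant factors of ∂_1 are all 1, so H_0 = Z^2.
  H_1: rank ker ∂_1 − rank ∂_2 = (24 − 9) − 15 = 0, and ∂_2 has invariant factor 2 > 1, so H_1 = Z/2.
  H_2: rank ker ∂_2 − rank ∂_3 = (16 − 15) − 0 = 1, and there is no ∂_3, so H_2 = Z.

As a check, the Euler characteristic is 11 − 24 + 16 = 3, which agrees with 2 − 0 + 1 = 3.

Hence the Betti numbers are b_0 = 2, b_1 = 0, b_2 = 1.

b_0 = 2, b_1 = 0, b_2 = 1.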